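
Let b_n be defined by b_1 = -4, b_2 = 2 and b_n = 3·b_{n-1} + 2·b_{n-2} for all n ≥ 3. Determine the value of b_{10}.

Step forward from the initial values:
b_3 = -2; b_4 = -2; b_5 = -10; b_6 = -34; b_7 = -122; b_8 = -434; b_9 = -1546; b_{10} = -5506.

-5506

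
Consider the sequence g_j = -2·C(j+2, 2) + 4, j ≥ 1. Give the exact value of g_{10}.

-128

C(12, 2) = 66, so g_{10} = -128.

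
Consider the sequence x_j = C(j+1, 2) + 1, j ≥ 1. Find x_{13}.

C(14, 2) = 91, so x_{13} = 92.

92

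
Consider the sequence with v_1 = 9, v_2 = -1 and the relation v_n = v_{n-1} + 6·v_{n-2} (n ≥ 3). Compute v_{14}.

Applying the relation repeatedly:
v_3 = 53; v_4 = 47; v_5 = 365; …; v_{11} = 206501; v_{12} = 590831; v_{13} = 1829837; v_{14} = 5374823.
(Characteristic roots are 3 and -2.)

5374823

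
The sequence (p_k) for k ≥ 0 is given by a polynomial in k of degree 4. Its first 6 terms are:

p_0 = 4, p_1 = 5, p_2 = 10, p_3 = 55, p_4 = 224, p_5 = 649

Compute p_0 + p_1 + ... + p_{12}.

88790

1st diffs: 1, 5, 45, 169, 425.
2nd diffs: 4, 40, 124, 256.
3rd diffs: 36, 84, 132.
4th diffs: 48, 48 (constant).
Newton forward-difference form: p_k = 4 + 1·C(k,1) + 4·C(k,2) + 36·C(k,3) + 48·C(k,4).
Continuing: …, 1510, 3035, 5500, 9229, …, p_{12} = 31960.
Summing k = 0..12 (13 terms) gives 88790.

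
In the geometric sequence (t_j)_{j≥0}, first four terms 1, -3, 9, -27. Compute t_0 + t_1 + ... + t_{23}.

-70607384120

Common ratio r = -3.
t_j = 1·(-3)^(j-0).
S = 1·((-3)^24 - 1)/(-3 - 1) = 1·(282429536481 - 1)/(-4) = -70607384120.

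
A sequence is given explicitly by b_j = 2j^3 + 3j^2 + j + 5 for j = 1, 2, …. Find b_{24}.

29405

b_{24} = 2·24^3 + 3·24^2 + 1·24 + 5 = 29405.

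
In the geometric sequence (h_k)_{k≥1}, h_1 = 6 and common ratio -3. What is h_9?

39366

h_k = 6·(-3)^(k-1).
h_9 = 6·(-3)^8 = 39366.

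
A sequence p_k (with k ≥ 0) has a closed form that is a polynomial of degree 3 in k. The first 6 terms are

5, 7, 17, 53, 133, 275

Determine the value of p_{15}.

1st diffs: 2, 10, 36, 80, 142.
2nd diffs: 8, 26, 44, 62.
3rd diffs: 18, 18, 18 (constant).
So p_k = 3k^3 - 5k^2 + 4k + 5.
Evaluating at k = 15 gives p_{15} = 9065.

9065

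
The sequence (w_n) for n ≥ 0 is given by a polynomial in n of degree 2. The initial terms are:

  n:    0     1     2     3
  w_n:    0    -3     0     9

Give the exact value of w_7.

1st diffs: -3, 3, 9.
2nd diffs: 6, 6 (constant).
Newton forward-difference form: w_n = (-3)·C(n,1) + 6·C(n,2).
At n = 7: n = 7, so w_7 = -21 + 126 = 105.

105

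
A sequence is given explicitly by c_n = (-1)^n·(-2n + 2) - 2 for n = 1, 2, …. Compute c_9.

(-1)^9 = -1; -2n + 2 at n=9 is -16; so c_9 = 14.

14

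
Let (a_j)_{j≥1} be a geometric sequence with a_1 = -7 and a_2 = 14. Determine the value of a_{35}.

Common ratio r = -2.
a_j = (-7)·(-2)^(j-1).
a_{35} = (-7)·(-2)^34 = -120259084288.

-120259084288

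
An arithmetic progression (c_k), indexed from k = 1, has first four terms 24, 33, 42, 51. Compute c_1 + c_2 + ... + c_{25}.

3300

Common difference d = 9.
c_k = 24 + (k - 1)·9.
c_{25} = 240; S = 25·(24 + 240)/2 = 3300.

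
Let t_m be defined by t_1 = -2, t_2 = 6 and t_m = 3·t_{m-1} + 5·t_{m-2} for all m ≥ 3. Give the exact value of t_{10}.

268686

Step forward from the initial values:
t_3 = 8; t_4 = 54; t_5 = 202; t_6 = 876; t_7 = 3638; t_8 = 15294; t_9 = 64072; t_{10} = 268686.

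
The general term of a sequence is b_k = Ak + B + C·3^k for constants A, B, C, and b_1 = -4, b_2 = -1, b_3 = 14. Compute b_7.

The three given values yield: A + B + 3C = -4; 2A + B + 9C = -1; 3A + B + 27C = 14.
Subtracting the first from the second: A + 6C = 3.
Subtracting the second from the third: A + 18C = 15.
Solving: C = 1, A = -3, then B = -4.
Hence b_7 = -3·7 + (-4) + 1·2187 = 2162.

2162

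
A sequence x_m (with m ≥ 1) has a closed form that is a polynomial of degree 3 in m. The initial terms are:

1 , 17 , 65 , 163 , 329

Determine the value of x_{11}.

1st diffs: 16, 48, 98, 166.
2nd diffs: 32, 50, 68.
3rd diffs: 18, 18 (constant).
Newton forward-difference form: x_m = 1 + 16·C(m-1,1) + 32·C(m-1,2) + 18·C(m-1,3).
At m = 11: m-1 = 10, so x_{11} = 1 + 160 + 1440 + 2160 = 3761.

3761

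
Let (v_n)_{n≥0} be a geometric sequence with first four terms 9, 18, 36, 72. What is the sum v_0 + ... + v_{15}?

Common ratio r = 2.
v_n = 9·2^(n-0).
S = 9·(2^16 - 1)/(2 - 1) = 9·(65536 - 1)/(1) = 589815.

589815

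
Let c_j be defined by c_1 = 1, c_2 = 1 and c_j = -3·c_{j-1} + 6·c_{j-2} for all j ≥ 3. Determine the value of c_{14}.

-13829859

Applying the relation repeatedly:
c_3 = 3, c_4 = -3, c_5 = 27, …, c_{11} = 165483, c_{12} = -723411, c_{13} = 3163131, c_{14} = -13829859.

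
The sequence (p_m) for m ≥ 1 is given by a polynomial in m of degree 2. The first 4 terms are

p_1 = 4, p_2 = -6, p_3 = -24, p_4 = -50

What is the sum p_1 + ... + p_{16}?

1st diffs: -10, -18, -26.
2nd diffs: -8, -8 (constant).
So p_m = -4m^2 + 2m + 6.
Continuing: …, -84, -126, -176, -234, …, p_{16} = -986.
Summing m = 1..16 (16 terms) gives -5616.

-5616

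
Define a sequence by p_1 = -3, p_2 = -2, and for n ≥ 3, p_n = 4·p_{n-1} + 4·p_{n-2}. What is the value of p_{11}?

Compute successive terms:
p_3 = -20; p_4 = -88; p_5 = -432; p_6 = -2080; p_7 = -10048; p_8 = -48512; p_9 = -234240; p_{10} = -1131008; p_{11} = -5460992.

-5460992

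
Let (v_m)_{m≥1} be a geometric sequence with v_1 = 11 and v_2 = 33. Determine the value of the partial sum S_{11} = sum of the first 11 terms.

Common ratio r = 3.
v_m = 11·3^(m-1).
S = 11·(3^11 - 1)/(3 - 1) = 11·(177147 - 1)/(2) = 974303.

974303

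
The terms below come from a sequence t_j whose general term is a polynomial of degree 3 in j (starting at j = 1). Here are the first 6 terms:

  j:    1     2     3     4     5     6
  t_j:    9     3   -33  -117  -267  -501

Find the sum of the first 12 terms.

1st diffs: -6, -36, -84, -150, -234.
2nd diffs: -30, -48, -66, -84.
3rd diffs: -18, -18, -18 (constant).
Newton forward-difference form: t_j = 9 + (-6)·C(j-1,1) + (-30)·C(j-1,2) + (-18)·C(j-1,3).
Continuing: …, -837, -1293, -1887, -2637, …, t_{12} = -4677.
Summing j = 1..12 (12 terms) gives -15798.

-15798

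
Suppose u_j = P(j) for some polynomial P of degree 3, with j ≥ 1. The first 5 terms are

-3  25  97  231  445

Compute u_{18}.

18697

1st diffs: 28, 72, 134, 214.
2nd diffs: 44, 62, 80.
3rd diffs: 18, 18 (constant).
So u_j = 3j^3 + 4j^2 - 5j - 5.
Evaluating at j = 18 gives u_{18} = 18697.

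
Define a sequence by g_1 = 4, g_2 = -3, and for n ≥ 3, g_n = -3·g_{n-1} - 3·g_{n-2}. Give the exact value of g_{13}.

Applying the relation repeatedly:
g_3 = -3  g_4 = 18  g_5 = -45  …  g_{10} = -486  g_{11} = 1215  g_{12} = -2187  g_{13} = 2916.

2916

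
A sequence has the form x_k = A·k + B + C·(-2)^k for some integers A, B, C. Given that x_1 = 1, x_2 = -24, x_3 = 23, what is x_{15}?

At k = 1, 2, 3: A + B - 2C = 1; 2A + B + 4C = -24; 3A + B - 8C = 23.
Subtracting the first from the second: A + 6C = -25.
Subtracting the second from the third: A - 12C = 47.
Solving: C = -4, A = -1, then B = -6.
Hence x_{15} = -1·15 + (-6) + (-4)·(-32768) = 131051.

131051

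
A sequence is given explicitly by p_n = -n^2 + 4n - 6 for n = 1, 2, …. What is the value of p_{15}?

-171

p_{15} = -1·15^2 + 4·15 - 6 = -171.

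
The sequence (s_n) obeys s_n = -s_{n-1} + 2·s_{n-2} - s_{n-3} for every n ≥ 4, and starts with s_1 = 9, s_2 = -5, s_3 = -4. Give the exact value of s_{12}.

Iterate the recurrence:
s_4 = -15;  s_5 = 12;  s_6 = -38;  s_7 = 77;  s_8 = -165;  s_9 = 357;  s_{10} = -764;  s_{11} = 1643;  s_{12} = -3528.

-3528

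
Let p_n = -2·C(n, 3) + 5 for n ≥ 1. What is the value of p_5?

C(5, 3) = 10, so p_5 = -15.

-15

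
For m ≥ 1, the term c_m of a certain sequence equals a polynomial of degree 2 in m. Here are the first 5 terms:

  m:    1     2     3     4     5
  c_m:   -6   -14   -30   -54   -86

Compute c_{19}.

1st diffs: -8, -16, -24, -32.
2nd diffs: -8, -8, -8 (constant).
Newton forward-difference form: c_m = -6 + (-8)·C(m-1,1) + (-8)·C(m-1,2).
At m = 19: m-1 = 18, so c_{19} = -6 - 144 - 1224 = -1374.

-1374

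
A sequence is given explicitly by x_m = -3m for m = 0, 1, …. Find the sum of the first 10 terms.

-135

Over m = 0..9: Σm = 45.
Total = (-3)·45 = -135.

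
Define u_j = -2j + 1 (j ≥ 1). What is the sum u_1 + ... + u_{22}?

-484

Over j = 1..22: Σj = 253.
Total = (-2)·253 + (1)·22 = -484.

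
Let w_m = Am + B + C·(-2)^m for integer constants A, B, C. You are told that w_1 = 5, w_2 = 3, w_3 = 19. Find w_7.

Plug in m = 1, 2, 3: A + B - 2C = 5; 2A + B + 4C = 3; 3A + B - 8C = 19.
Subtracting the first from the second: A + 6C = -2.
Subtracting the second from the third: A - 12C = 16.
Solving: C = -1, A = 4, then B = -1.
Therefore w_7 = 28 + (-1) + (-1)·(-128) = 155.

155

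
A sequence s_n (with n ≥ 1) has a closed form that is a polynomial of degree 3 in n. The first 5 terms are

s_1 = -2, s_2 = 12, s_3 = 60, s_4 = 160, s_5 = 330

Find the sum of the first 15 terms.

1st diffs: 14, 48, 100, 170.
2nd diffs: 34, 52, 70.
3rd diffs: 18, 18 (constant).
So s_n = 3n^3 - n^2 - 4n.
Continuing: …, 588, 952, 1440, 2070, …, s_{15} = 9840.
Summing n = 1..15 (15 terms) gives 41480.

41480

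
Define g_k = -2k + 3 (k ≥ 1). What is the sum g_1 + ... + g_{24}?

Over k = 1..24: Σk = 300.
Total = (-2)·300 + (3)·24 = -528.

-528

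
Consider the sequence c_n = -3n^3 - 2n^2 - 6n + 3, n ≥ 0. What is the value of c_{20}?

-24917

c_{20} = -3·20^3 - 2·20^2 - 6·20 + 3 = -24917.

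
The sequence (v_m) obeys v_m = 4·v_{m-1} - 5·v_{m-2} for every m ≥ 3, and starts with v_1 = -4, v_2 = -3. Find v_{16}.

-3593

Step forward from the initial values:
v_3 = 8  v_4 = 47  v_5 = 148  …  v_{13} = -98492  v_{14} = -179403  v_{15} = -225152  v_{16} = -3593.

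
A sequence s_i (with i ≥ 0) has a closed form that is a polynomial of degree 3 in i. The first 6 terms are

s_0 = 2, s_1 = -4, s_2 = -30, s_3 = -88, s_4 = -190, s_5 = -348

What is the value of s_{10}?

-2398

1st diffs: -6, -26, -58, -102, -158.
2nd diffs: -20, -32, -44, -56.
3rd diffs: -12, -12, -12 (constant).
So s_i = -2i^3 - 4i^2 + 2.
Evaluating at i = 10 gives s_{10} = -2398.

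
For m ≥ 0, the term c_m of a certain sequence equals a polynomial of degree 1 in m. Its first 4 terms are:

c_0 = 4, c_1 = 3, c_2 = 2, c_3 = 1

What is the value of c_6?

-2

1st diffs: -1, -1, -1 (constant).
So c_m = -m + 4.
Evaluating at m = 6 gives c_6 = -2.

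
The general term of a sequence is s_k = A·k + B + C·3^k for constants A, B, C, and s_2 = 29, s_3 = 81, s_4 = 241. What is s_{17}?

Plug in k = 2, 3, 4: 2A + B + 9C = 29; 3A + B + 27C = 81; 4A + B + 81C = 241.
Subtracting the first from the second: A + 18C = 52.
Subtracting the second from the third: A + 54C = 160.
Solving: C = 3, A = -2, then B = 6.
Therefore s_{17} = -34 + 6 + 3·129140163 = 387420461.

387420461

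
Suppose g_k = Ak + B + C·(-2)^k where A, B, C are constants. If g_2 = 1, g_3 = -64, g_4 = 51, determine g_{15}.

Write the equations: 2A + B + 4C = 1; 3A + B - 8C = -64; 4A + B + 16C = 51.
Subtracting the first from the second: A - 12C = -65.
Subtracting the second from the third: A + 24C = 115.
Solving: C = 5, A = -5, then B = -9.
So g_k = -5·k + (-9) + 5·(-2)^k; at k=15 this is -163924.

-163924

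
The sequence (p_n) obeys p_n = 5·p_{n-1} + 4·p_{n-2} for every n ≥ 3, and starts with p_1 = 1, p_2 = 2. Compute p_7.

14494

Compute successive terms:
p_3 = 14  p_4 = 78  p_5 = 446  p_6 = 2542  p_7 = 14494.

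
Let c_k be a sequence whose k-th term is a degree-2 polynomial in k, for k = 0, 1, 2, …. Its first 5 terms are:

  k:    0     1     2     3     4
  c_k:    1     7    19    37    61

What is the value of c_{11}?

397

1st diffs: 6, 12, 18, 24.
2nd diffs: 6, 6, 6 (constant).
So c_k = 3k^2 + 3k + 1.
Evaluating at k = 11 gives c_{11} = 397.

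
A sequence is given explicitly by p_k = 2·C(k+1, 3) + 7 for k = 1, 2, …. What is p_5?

C(6, 3) = 20, so p_5 = 47.

47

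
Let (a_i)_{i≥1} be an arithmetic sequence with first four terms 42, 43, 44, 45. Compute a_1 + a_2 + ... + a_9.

Common difference d = 1.
a_i = 42 + (i - 1)·1.
a_9 = 50; S = 9·(42 + 50)/2 = 414.

414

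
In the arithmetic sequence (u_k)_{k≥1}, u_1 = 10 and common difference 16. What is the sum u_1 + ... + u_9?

666

u_k = 10 + (k - 1)·16.
u_9 = 138; S = 9·(10 + 138)/2 = 666.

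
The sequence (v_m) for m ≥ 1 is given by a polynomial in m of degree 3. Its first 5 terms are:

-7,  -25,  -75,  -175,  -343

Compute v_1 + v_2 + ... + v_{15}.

1st diffs: -18, -50, -100, -168.
2nd diffs: -32, -50, -68.
3rd diffs: -18, -18 (constant).
Newton forward-difference form: v_m = -7 + (-18)·C(m-1,1) + (-32)·C(m-1,2) + (-18)·C(m-1,3).
Continuing: …, -597, -955, -1435, -2055, …, v_{15} = -9723.
Summing m = 1..15 (15 terms) gives -41125.

-41125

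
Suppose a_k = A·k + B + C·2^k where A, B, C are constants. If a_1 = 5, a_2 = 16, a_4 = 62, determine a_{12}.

12342

Plug in k = 1, 2, 4: A + B + 2C = 5; 2A + B + 4C = 16; 4A + B + 16C = 62.
Subtracting the first from the second: A + 2C = 11.
Subtracting the second from the third: 2A + 12C = 46.
Solving: C = 3, A = 5, then B = -6.
Hence a_{12} = 5·12 + (-6) + 3·4096 = 12342.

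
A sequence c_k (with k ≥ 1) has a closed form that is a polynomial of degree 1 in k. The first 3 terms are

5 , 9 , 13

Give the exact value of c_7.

29

1st diffs: 4, 4 (constant).
So c_k = 4k + 1.
Evaluating at k = 7 gives c_7 = 29.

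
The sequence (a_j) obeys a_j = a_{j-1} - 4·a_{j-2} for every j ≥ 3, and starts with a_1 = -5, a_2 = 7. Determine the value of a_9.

a_3 = 27; a_4 = -1; a_5 = -109; a_6 = -105; a_7 = 331; a_8 = 751; a_9 = -573.

-573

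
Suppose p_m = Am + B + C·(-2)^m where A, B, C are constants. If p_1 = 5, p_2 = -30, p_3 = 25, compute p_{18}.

-1310810

Plug in m = 1, 2, 3: A + B - 2C = 5; 2A + B + 4C = -30; 3A + B - 8C = 25.
Subtracting the first from the second: A + 6C = -35.
Subtracting the second from the third: A - 12C = 55.
Solving: C = -5, A = -5, then B = 0.
Hence p_{18} = -5·18 + 0 + (-5)·262144 = -1310810.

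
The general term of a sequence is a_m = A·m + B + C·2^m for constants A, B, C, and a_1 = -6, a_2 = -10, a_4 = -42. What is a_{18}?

-786398

Write the equations: A + B + 2C = -6; 2A + B + 4C = -10; 4A + B + 16C = -42.
Subtracting the first from the second: A + 2C = -4.
Subtracting the second from the third: 2A + 12C = -32.
Solving: C = -3, A = 2, then B = -2.
Therefore a_{18} = 36 + (-2) + (-3)·262144 = -786398.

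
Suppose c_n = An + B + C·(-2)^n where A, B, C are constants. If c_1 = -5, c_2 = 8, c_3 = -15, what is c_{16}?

131086

Write the equations: A + B - 2C = -5; 2A + B + 4C = 8; 3A + B - 8C = -15.
Subtracting the first from the second: A + 6C = 13.
Subtracting the second from the third: A - 12C = -23.
Solving: C = 2, A = 1, then B = -2.
Therefore c_{16} = 16 + (-2) + 2·65536 = 131086.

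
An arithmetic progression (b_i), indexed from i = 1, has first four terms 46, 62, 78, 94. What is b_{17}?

302

Common difference d = 16.
b_i = 46 + (i - 1)·16.
b_{17} = 46 + 16·16 = 302.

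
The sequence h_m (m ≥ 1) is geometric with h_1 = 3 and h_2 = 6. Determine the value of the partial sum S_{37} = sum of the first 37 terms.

412316860413

Common ratio r = 2.
h_m = 3·2^(m-1).
S = 3·(2^37 - 1)/(2 - 1) = 3·(137438953472 - 1)/(1) = 412316860413.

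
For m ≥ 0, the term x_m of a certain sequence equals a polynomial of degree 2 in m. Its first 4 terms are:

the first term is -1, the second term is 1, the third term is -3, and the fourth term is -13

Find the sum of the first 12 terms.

-1200

1st diffs: 2, -4, -10.
2nd diffs: -6, -6 (constant).
So x_m = -3m^2 + 5m - 1.
Continuing: …, -29, -51, -79, -113, …, x_{11} = -309.
Summing m = 0..11 (12 terms) gives -1200.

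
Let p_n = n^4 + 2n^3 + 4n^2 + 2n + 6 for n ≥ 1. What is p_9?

p_9 = 1·9^4 + 2·9^3 + 4·9^2 + 2·9 + 6 = 8367.

8367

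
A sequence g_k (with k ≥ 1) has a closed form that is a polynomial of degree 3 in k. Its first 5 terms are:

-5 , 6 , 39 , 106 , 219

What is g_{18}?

11334

1st diffs: 11, 33, 67, 113.
2nd diffs: 22, 34, 46.
3rd diffs: 12, 12 (constant).
Newton forward-difference form: g_k = -5 + 11·C(k-1,1) + 22·C(k-1,2) + 12·C(k-1,3).
At k = 18: k-1 = 17, so g_{18} = -5 + 187 + 2992 + 8160 = 11334.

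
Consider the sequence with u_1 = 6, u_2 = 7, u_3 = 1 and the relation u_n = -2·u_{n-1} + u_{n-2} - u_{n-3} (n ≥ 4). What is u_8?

40

Applying the relation repeatedly:
u_4 = -1;  u_5 = -4;  u_6 = 6;  u_7 = -15;  u_8 = 40.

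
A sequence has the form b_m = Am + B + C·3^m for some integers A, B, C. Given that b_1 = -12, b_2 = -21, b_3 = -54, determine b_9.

-39348

At m = 1, 2, 3: A + B + 3C = -12; 2A + B + 9C = -21; 3A + B + 27C = -54.
Subtracting the first from the second: A + 6C = -9.
Subtracting the second from the third: A + 18C = -33.
Solving: C = -2, A = 3, then B = -9.
Therefore b_9 = 27 + (-9) + (-2)·19683 = -39348.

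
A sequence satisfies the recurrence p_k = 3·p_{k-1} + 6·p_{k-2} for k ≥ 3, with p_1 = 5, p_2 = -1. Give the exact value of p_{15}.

Step forward from the initial values:
p_3 = 27  p_4 = 75  p_5 = 387  …  p_{12} = 11390139  p_{13} = 49801635  p_{14} = 217745739  p_{15} = 952047027.

952047027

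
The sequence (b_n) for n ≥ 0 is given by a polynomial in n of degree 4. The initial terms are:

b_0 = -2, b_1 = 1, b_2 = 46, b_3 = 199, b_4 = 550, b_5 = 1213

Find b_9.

1st diffs: 3, 45, 153, 351, 663.
2nd diffs: 42, 108, 198, 312.
3rd diffs: 66, 90, 114.
4th diffs: 24, 24 (constant).
Newton forward-difference form: b_n = -2 + 3·C(n,1) + 42·C(n,2) + 66·C(n,3) + 24·C(n,4).
At n = 9: n = 9, so b_9 = -2 + 27 + 1512 + 5544 + 3024 = 10105.

10105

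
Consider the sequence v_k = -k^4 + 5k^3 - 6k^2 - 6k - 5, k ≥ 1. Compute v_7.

v_7 = -1·7^4 + 5·7^3 - 6·7^2 - 6·7 - 5 = -1027.

-1027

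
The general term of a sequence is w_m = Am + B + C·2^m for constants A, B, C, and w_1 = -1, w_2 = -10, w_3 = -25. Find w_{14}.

At m = 1, 2, 3: A + B + 2C = -1; 2A + B + 4C = -10; 3A + B + 8C = -25.
Subtracting the first from the second: A + 2C = -9.
Subtracting the second from the third: A + 4C = -15.
Solving: C = -3, A = -3, then B = 8.
So w_m = -3·m + 8 + (-3)·2^m; at m=14 this is -49186.

-49186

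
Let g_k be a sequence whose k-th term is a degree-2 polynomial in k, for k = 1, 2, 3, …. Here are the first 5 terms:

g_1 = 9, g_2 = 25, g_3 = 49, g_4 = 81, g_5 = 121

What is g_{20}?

1st diffs: 16, 24, 32, 40.
2nd diffs: 8, 8, 8 (constant).
Newton forward-difference form: g_k = 9 + 16·C(k-1,1) + 8·C(k-1,2).
At k = 20: k-1 = 19, so g_{20} = 9 + 304 + 1368 = 1681.

1681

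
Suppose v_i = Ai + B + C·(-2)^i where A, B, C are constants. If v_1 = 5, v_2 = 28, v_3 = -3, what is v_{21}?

Write the equations: A + B - 2C = 5; 2A + B + 4C = 28; 3A + B - 8C = -3.
Subtracting the first from the second: A + 6C = 23.
Subtracting the second from the third: A - 12C = -31.
Solving: C = 3, A = 5, then B = 6.
So v_i = 5·i + 6 + 3·(-2)^i; at i=21 this is -6291345.

-6291345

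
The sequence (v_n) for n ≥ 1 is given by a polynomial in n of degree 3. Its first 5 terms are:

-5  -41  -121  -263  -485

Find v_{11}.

1st diffs: -36, -80, -142, -222.
2nd diffs: -44, -62, -80.
3rd diffs: -18, -18 (constant).
So v_n = -3n^3 - 4n^2 - 3n + 5.
Evaluating at n = 11 gives v_{11} = -4505.

-4505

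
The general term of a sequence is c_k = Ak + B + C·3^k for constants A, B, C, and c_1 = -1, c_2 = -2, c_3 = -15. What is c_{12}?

At k = 1, 2, 3: A + B + 3C = -1; 2A + B + 9C = -2; 3A + B + 27C = -15.
Subtracting the first from the second: A + 6C = -1.
Subtracting the second from the third: A + 18C = -13.
Solving: C = -1, A = 5, then B = -3.
Therefore c_{12} = 60 + (-3) + (-1)·531441 = -531384.

-531384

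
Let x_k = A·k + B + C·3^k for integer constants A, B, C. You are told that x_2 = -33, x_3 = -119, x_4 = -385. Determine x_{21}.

The three given values yield: 2A + B + 9C = -33; 3A + B + 27C = -119; 4A + B + 81C = -385.
Subtracting the first from the second: A + 18C = -86.
Subtracting the second from the third: A + 54C = -266.
Solving: C = -5, A = 4, then B = 4.
Hence x_{21} = 4·21 + 4 + (-5)·10460353203 = -52301765927.

-52301765927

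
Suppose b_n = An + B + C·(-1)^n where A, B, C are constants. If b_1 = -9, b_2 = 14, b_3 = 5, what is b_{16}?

At n = 1, 2, 3: A + B - C = -9; 2A + B + C = 14; 3A + B - C = 5.
Subtracting the first from the second: A + 2C = 23.
Subtracting the second from the third: A - 2C = -9.
Solving: C = 8, A = 7, then B = -8.
Hence b_{16} = 7·16 + (-8) + 8·1 = 112.

112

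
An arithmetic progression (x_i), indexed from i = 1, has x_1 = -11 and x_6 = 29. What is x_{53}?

405

Common difference d = (29 - (-11)) / (6 - 1) = 8.
x_i = -11 + (i - 1)·8.
x_{53} = -11 + 52·8 = 405.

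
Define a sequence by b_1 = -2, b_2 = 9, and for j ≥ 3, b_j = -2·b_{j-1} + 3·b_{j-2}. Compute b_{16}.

b_3 = -24  b_4 = 75  b_5 = -222  …  b_{13} = -1461462  b_{14} = 4384389  b_{15} = -13153164  b_{16} = 39459495.
(Characteristic roots are 1 and -3.)

39459495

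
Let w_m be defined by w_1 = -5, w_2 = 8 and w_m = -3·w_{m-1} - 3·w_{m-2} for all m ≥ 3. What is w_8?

Iterate the recurrence:
w_3 = -9, w_4 = 3, w_5 = 18, w_6 = -63, w_7 = 135, w_8 = -216.

-216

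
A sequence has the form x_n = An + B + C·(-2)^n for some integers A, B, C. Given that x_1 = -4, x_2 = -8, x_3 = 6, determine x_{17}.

At n = 1, 2, 3: A + B - 2C = -4; 2A + B + 4C = -8; 3A + B - 8C = 6.
Subtracting the first from the second: A + 6C = -4.
Subtracting the second from the third: A - 12C = 14.
Solving: C = -1, A = 2, then B = -8.
Therefore x_{17} = 34 + (-8) + (-1)·(-131072) = 131098.

131098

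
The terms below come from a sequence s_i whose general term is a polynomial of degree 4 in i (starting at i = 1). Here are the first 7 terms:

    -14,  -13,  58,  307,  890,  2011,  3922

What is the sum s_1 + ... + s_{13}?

1st diffs: 1, 71, 249, 583, 1121, 1911.
2nd diffs: 70, 178, 334, 538, 790.
3rd diffs: 108, 156, 204, 252.
4th diffs: 48, 48, 48 (constant).
Newton forward-difference form: s_i = -14 + 1·C(i-1,1) + 70·C(i-1,2) + 108·C(i-1,3) + 48·C(i-1,4).
Continuing: …, 6923, 11362, 17635, 26186, …, s_{13} = 52138.
Summing i = 1..13 (13 terms) gives 158912.

158912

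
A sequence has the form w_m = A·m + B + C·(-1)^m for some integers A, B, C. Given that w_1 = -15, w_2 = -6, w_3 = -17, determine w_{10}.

-14

At m = 1, 2, 3: A + B - C = -15; 2A + B + C = -6; 3A + B - C = -17.
Subtracting the first from the second: A + 2C = 9.
Subtracting the second from the third: A - 2C = -11.
Solving: C = 5, A = -1, then B = -9.
Hence w_{10} = -1·10 + (-9) + 5·1 = -14.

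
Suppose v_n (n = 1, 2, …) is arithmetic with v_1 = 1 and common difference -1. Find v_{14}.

-12

v_n = 1 + (n - 1)·(-1).
v_{14} = 1 + 13·(-1) = -12.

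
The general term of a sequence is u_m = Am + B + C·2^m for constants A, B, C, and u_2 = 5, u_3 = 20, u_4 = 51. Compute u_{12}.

16363

The three given values yield: 2A + B + 4C = 5; 3A + B + 8C = 20; 4A + B + 16C = 51.
Subtracting the first from the second: A + 4C = 15.
Subtracting the second from the third: A + 8C = 31.
Solving: C = 4, A = -1, then B = -9.
Therefore u_{12} = -12 + (-9) + 4·4096 = 16363.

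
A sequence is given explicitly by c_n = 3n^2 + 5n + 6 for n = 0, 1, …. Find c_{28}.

2498

c_{28} = 3·28^2 + 5·28 + 6 = 2498.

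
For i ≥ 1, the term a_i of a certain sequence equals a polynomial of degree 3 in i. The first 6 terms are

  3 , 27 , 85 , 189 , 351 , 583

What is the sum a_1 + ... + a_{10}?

1st diffs: 24, 58, 104, 162, 232.
2nd diffs: 34, 46, 58, 70.
3rd diffs: 12, 12, 12 (constant).
Newton forward-difference form: a_i = 3 + 24·C(i-1,1) + 34·C(i-1,2) + 12·C(i-1,3).
Continuing: 897, 1305, 1819, 2451.
Summing i = 1..10 (10 terms) gives 7710.

7710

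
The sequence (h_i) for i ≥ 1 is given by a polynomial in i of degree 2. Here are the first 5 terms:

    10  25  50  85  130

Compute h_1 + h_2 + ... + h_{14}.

5145

1st diffs: 15, 25, 35, 45.
2nd diffs: 10, 10, 10 (constant).
Newton forward-difference form: h_i = 10 + 15·C(i-1,1) + 10·C(i-1,2).
Continuing: …, 185, 250, 325, 410, …, h_{14} = 985.
Summing i = 1..14 (14 terms) gives 5145.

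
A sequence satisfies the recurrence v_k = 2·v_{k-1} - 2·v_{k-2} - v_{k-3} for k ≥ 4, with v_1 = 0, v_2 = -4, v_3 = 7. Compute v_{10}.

Step forward from the initial values:
v_4 = 22;  v_5 = 34;  v_6 = 17;  v_7 = -56;  v_8 = -180;  v_9 = -265;  v_{10} = -114.

-114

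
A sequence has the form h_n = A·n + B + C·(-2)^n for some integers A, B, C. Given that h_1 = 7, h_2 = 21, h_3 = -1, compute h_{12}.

8225

Plug in n = 1, 2, 3: A + B - 2C = 7; 2A + B + 4C = 21; 3A + B - 8C = -1.
Subtracting the first from the second: A + 6C = 14.
Subtracting the second from the third: A - 12C = -22.
Solving: C = 2, A = 2, then B = 9.
Hence h_{12} = 2·12 + 9 + 2·4096 = 8225.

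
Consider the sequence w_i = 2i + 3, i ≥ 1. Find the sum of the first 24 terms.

672

Over i = 1..24: Σi = 300.
Total = (2)·300 + (3)·24 = 672.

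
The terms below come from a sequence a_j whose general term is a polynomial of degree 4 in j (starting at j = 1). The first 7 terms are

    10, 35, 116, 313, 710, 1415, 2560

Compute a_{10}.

10315

1st diffs: 25, 81, 197, 397, 705, 1145.
2nd diffs: 56, 116, 200, 308, 440.
3rd diffs: 60, 84, 108, 132.
4th diffs: 24, 24, 24 (constant).
Newton forward-difference form: a_j = 10 + 25·C(j-1,1) + 56·C(j-1,2) + 60·C(j-1,3) + 24·C(j-1,4).
At j = 10: j-1 = 9, so a_{10} = 10 + 225 + 2016 + 5040 + 3024 = 10315.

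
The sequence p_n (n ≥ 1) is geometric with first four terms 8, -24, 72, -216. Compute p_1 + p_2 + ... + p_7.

Common ratio r = -3.
p_n = 8·(-3)^(n-1).
S = 8·((-3)^7 - 1)/(-3 - 1) = 8·(-2187 - 1)/(-4) = 4376.

4376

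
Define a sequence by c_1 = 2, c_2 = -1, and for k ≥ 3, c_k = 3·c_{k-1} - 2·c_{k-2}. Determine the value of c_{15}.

-49147

Compute successive terms:
c_3 = -7, c_4 = -19, c_5 = -43, …, c_{12} = -6139, c_{13} = -12283, c_{14} = -24571, c_{15} = -49147.
(Characteristic roots are 2 and 1.)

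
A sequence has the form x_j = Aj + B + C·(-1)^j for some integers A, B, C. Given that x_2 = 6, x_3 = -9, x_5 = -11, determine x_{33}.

-39

Plug in j = 2, 3, 5: 2A + B + C = 6; 3A + B - C = -9; 5A + B - C = -11.
Subtracting the first from the second: A - 2C = -15.
Subtracting the second from the third: 2A = -2.
Solving: C = 7, A = -1, then B = 1.
Hence x_{33} = -1·33 + 1 + 7·(-1) = -39.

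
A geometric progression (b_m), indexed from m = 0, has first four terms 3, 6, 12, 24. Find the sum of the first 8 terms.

765

Common ratio r = 2.
b_m = 3·2^(m-0).
S = 3·(2^8 - 1)/(2 - 1) = 3·(256 - 1)/(1) = 765.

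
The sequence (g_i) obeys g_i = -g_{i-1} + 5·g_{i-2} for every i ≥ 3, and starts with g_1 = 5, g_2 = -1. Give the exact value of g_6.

Step forward from the initial values:
g_3 = 26, g_4 = -31, g_5 = 161, g_6 = -316.

-316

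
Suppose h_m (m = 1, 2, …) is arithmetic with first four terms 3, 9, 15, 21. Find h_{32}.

Common difference d = 6.
h_m = 3 + (m - 1)·6.
h_{32} = 3 + 31·6 = 189.

189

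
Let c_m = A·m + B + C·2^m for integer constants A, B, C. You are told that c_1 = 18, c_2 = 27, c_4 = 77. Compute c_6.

The three given values yield: A + B + 2C = 18; 2A + B + 4C = 27; 4A + B + 16C = 77.
Subtracting the first from the second: A + 2C = 9.
Subtracting the second from the third: 2A + 12C = 50.
Solving: C = 4, A = 1, then B = 9.
Therefore c_6 = 6 + 9 + 4·64 = 271.

271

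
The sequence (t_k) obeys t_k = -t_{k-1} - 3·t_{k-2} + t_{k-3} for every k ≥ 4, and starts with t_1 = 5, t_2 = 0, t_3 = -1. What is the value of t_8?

Compute successive terms:
t_4 = 6  t_5 = -3  t_6 = -16  t_7 = 31  t_8 = 14.

14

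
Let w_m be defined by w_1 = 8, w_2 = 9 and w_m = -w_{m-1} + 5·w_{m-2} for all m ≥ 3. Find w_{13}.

Iterate the recurrence:
w_3 = 31;  w_4 = 14;  w_5 = 141;  …;  w_{10} = -10666;  w_{11} = 35721;  w_{12} = -89051;  w_{13} = 267656.

267656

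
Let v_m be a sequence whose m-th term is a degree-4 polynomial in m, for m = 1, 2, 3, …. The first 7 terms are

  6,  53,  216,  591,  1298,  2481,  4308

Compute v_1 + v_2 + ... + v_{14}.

1st diffs: 47, 163, 375, 707, 1183, 1827.
2nd diffs: 116, 212, 332, 476, 644.
3rd diffs: 96, 120, 144, 168.
4th diffs: 24, 24, 24 (constant).
Newton forward-difference form: v_m = 6 + 47·C(m-1,1) + 116·C(m-1,2) + 96·C(m-1,3) + 24·C(m-1,4).
Continuing: …, 6971, 10686, 15693, 22256, …, v_{14} = 54281.
Summing m = 1..14 (14 terms) gives 190729.

190729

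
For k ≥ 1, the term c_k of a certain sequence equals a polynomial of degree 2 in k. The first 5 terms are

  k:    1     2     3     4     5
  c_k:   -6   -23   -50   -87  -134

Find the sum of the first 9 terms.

-1506

1st diffs: -17, -27, -37, -47.
2nd diffs: -10, -10, -10 (constant).
Newton forward-difference form: c_k = -6 + (-17)·C(k-1,1) + (-10)·C(k-1,2).
Continuing: -191, -258, -335, -422.
Summing k = 1..9 (9 terms) gives -1506.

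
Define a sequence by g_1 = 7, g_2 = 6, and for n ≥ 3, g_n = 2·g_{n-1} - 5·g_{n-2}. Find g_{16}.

Iterate the recurrence:
g_3 = -23  g_4 = -76  g_5 = -37  …  g_{13} = 77123  g_{14} = -78774  g_{15} = -543163  g_{16} = -692456.

-692456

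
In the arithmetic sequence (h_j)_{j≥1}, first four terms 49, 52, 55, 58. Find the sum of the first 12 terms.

Common difference d = 3.
h_j = 49 + (j - 1)·3.
h_{12} = 82; S = 12·(49 + 82)/2 = 786.

786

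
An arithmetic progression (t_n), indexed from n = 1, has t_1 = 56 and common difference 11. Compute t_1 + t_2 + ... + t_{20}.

3210

t_n = 56 + (n - 1)·11.
t_{20} = 265; S = 20·(56 + 265)/2 = 3210.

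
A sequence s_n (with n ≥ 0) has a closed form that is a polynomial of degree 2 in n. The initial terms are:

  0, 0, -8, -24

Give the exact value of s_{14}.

1st diffs: 0, -8, -16.
2nd diffs: -8, -8 (constant).
Newton forward-difference form: s_n = (-8)·C(n,2).
At n = 14: n = 14, so s_{14} = -728 = -728.

-728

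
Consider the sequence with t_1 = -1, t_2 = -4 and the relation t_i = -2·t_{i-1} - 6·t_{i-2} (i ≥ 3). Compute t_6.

176

Step forward from the initial values:
t_3 = 14; t_4 = -4; t_5 = -76; t_6 = 176.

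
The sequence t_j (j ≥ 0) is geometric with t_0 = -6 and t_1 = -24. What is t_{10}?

Common ratio r = 4.
t_j = (-6)·4^(j-0).
t_{10} = (-6)·4^10 = -6291456.

-6291456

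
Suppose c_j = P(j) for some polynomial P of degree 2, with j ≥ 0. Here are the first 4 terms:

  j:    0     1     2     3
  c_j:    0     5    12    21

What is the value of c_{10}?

1st diffs: 5, 7, 9.
2nd diffs: 2, 2 (constant).
So c_j = j^2 + 4j.
Evaluating at j = 10 gives c_{10} = 140.

140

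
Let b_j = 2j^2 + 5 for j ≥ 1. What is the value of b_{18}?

b_{18} = 2·18^2 + 5 = 653.

653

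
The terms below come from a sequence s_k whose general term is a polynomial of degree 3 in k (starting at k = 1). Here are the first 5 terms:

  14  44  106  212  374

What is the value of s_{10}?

1st diffs: 30, 62, 106, 162.
2nd diffs: 32, 44, 56.
3rd diffs: 12, 12 (constant).
Newton forward-difference form: s_k = 14 + 30·C(k-1,1) + 32·C(k-1,2) + 12·C(k-1,3).
At k = 10: k-1 = 9, so s_{10} = 14 + 270 + 1152 + 1008 = 2444.

2444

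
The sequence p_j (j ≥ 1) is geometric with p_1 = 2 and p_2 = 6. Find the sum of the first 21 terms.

Common ratio r = 3.
p_j = 2·3^(j-1).
S = 2·(3^21 - 1)/(3 - 1) = 2·(10460353203 - 1)/(2) = 10460353202.

10460353202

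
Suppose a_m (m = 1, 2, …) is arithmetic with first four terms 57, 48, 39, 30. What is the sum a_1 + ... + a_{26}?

-1443

Common difference d = -9.
a_m = 57 + (m - 1)·(-9).
a_{26} = -168; S = 26·(57 + (-168))/2 = -1443.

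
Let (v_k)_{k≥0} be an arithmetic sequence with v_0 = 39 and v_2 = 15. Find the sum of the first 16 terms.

Common difference d = (15 - 39) / (2 - 0) = -12.
v_k = 39 + (k - 0)·(-12).
v_{15} = -141; S = 16·(39 + (-141))/2 = -816.

-816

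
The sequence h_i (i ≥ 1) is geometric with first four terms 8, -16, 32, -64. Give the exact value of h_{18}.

-1048576

Common ratio r = -2.
h_i = 8·(-2)^(i-1).
h_{18} = 8·(-2)^17 = -1048576.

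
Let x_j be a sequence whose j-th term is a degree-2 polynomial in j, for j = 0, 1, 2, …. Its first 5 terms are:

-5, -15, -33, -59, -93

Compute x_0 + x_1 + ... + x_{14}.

-4765

1st diffs: -10, -18, -26, -34.
2nd diffs: -8, -8, -8 (constant).
Newton forward-difference form: x_j = -5 + (-10)·C(j,1) + (-8)·C(j,2).
Continuing: …, -135, -185, -243, -309, …, x_{14} = -873.
Summing j = 0..14 (15 terms) gives -4765.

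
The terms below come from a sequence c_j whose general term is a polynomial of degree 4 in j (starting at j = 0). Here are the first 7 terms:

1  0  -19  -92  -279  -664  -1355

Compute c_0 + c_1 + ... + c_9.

-15803

1st diffs: -1, -19, -73, -187, -385, -691.
2nd diffs: -18, -54, -114, -198, -306.
3rd diffs: -36, -60, -84, -108.
4th diffs: -24, -24, -24 (constant).
Newton forward-difference form: c_j = 1 + (-1)·C(j,1) + (-18)·C(j,2) + (-36)·C(j,3) + (-24)·C(j,4).
Continuing: -2484, -4207, -6704.
Summing j = 0..9 (10 terms) gives -15803.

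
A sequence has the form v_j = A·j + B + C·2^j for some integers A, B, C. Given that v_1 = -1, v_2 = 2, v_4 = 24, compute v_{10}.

The three given values yield: A + B + 2C = -1; 2A + B + 4C = 2; 4A + B + 16C = 24.
Subtracting the first from the second: A + 2C = 3.
Subtracting the second from the third: 2A + 12C = 22.
Solving: C = 2, A = -1, then B = -4.
Therefore v_{10} = -10 + (-4) + 2·1024 = 2034.

2034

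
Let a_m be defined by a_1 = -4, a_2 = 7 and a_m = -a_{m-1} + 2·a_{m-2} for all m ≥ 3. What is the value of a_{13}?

-15019

Compute successive terms:
a_3 = -15;  a_4 = 29;  a_5 = -59;  …;  a_{10} = 1877;  a_{11} = -3755;  a_{12} = 7509;  a_{13} = -15019.
(Characteristic roots are 1 and -2.)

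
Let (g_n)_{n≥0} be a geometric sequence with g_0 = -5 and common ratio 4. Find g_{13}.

g_n = (-5)·4^(n-0).
g_{13} = (-5)·4^13 = -335544320.

-335544320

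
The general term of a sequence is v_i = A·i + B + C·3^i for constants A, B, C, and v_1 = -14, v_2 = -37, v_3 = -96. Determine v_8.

At i = 1, 2, 3: A + B + 3C = -14; 2A + B + 9C = -37; 3A + B + 27C = -96.
Subtracting the first from the second: A + 6C = -23.
Subtracting the second from the third: A + 18C = -59.
Solving: C = -3, A = -5, then B = 0.
Therefore v_8 = -40 + 0 + (-3)·6561 = -19723.

-19723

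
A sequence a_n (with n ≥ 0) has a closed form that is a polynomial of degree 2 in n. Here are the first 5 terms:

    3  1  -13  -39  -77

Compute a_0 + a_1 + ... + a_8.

-1053

1st diffs: -2, -14, -26, -38.
2nd diffs: -12, -12, -12 (constant).
Newton forward-difference form: a_n = 3 + (-2)·C(n,1) + (-12)·C(n,2).
Continuing: -127, -189, -263, -349.
Summing n = 0..8 (9 terms) gives -1053.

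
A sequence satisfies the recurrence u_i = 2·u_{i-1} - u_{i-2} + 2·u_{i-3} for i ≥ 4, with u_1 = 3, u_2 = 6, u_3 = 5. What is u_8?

Compute successive terms:
u_4 = 10; u_5 = 27; u_6 = 54; u_7 = 101; u_8 = 202.

202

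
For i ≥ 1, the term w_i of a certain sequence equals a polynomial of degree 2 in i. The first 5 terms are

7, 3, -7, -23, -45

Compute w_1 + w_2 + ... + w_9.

-585

1st diffs: -4, -10, -16, -22.
2nd diffs: -6, -6, -6 (constant).
Newton forward-difference form: w_i = 7 + (-4)·C(i-1,1) + (-6)·C(i-1,2).
Continuing: -73, -107, -147, -193.
Summing i = 1..9 (9 terms) gives -585.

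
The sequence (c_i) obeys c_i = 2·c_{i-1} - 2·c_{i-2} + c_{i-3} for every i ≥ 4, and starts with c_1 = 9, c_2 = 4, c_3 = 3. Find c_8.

Applying the relation repeatedly:
c_4 = 7; c_5 = 12; c_6 = 13; c_7 = 9; c_8 = 4.

4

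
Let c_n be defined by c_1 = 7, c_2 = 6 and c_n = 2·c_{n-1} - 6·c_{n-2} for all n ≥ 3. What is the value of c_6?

Compute successive terms:
c_3 = -30; c_4 = -96; c_5 = -12; c_6 = 552.

552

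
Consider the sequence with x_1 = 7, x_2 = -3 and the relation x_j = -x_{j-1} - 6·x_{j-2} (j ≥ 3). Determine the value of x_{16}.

Compute successive terms:
x_3 = -39, x_4 = 57, x_5 = 177, …, x_{13} = -248943, x_{14} = -382983, x_{15} = 1876641, x_{16} = 421257.

421257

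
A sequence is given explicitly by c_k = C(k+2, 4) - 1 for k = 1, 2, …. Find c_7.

C(9, 4) = 126, so c_7 = 125.

125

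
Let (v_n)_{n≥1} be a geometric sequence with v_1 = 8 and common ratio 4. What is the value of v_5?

2048

v_n = 8·4^(n-1).
v_5 = 8·4^4 = 2048.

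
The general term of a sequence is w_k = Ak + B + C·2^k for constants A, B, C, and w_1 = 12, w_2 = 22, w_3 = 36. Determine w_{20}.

At k = 1, 2, 3: A + B + 2C = 12; 2A + B + 4C = 22; 3A + B + 8C = 36.
Subtracting the first from the second: A + 2C = 10.
Subtracting the second from the third: A + 4C = 14.
Solving: C = 2, A = 6, then B = 2.
So w_k = 6·k + 2 + 2·2^k; at k=20 this is 2097274.

2097274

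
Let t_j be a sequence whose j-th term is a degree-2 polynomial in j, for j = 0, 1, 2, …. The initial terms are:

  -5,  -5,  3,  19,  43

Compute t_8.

1st diffs: 0, 8, 16, 24.
2nd diffs: 8, 8, 8 (constant).
Newton forward-difference form: t_j = -5 + 8·C(j,2).
At j = 8: j = 8, so t_8 = -5 + 224 = 219.

219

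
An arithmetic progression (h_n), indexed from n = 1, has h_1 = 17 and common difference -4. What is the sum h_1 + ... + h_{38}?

-2166

h_n = 17 + (n - 1)·(-4).
h_{38} = -131; S = 38·(17 + (-131))/2 = -2166.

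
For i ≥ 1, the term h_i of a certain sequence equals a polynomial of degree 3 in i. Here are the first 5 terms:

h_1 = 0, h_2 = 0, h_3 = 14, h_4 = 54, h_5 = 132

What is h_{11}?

2070

1st diffs: 0, 14, 40, 78.
2nd diffs: 14, 26, 38.
3rd diffs: 12, 12 (constant).
Newton forward-difference form: h_i = 14·C(i-1,2) + 12·C(i-1,3).
At i = 11: i-1 = 10, so h_{11} = 630 + 1440 = 2070.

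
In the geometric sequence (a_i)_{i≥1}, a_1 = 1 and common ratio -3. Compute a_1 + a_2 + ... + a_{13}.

a_i = 1·(-3)^(i-1).
S = 1·((-3)^13 - 1)/(-3 - 1) = 1·(-1594323 - 1)/(-4) = 398581.

398581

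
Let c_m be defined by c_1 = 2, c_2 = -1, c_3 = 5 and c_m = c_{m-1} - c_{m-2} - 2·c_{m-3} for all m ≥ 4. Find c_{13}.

c_4 = 2  c_5 = -1  c_6 = -13  c_7 = -16  c_8 = -1  c_9 = 41  c_{10} = 74  c_{11} = 35  c_{12} = -121  c_{13} = -304.

-304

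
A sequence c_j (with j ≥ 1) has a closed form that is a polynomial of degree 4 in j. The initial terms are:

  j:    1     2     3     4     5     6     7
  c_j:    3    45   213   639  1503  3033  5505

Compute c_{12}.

1st diffs: 42, 168, 426, 864, 1530, 2472.
2nd diffs: 126, 258, 438, 666, 942.
3rd diffs: 132, 180, 228, 276.
4th diffs: 48, 48, 48 (constant).
Newton forward-difference form: c_j = 3 + 42·C(j-1,1) + 126·C(j-1,2) + 132·C(j-1,3) + 48·C(j-1,4).
At j = 12: j-1 = 11, so c_{12} = 3 + 462 + 6930 + 21780 + 15840 = 45015.

45015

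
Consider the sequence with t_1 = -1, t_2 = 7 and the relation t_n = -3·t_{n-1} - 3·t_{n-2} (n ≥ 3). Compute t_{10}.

t_3 = -18, t_4 = 33, t_5 = -45, t_6 = 36, t_7 = 27, t_8 = -189, t_9 = 486, t_{10} = -891.

-891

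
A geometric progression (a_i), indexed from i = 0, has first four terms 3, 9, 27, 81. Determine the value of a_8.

19683

Common ratio r = 3.
a_i = 3·3^(i-0).
a_8 = 3·3^8 = 19683.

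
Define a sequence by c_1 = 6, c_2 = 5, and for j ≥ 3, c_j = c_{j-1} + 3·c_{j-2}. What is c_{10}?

Step forward from the initial values:
c_3 = 23  c_4 = 38  c_5 = 107  c_6 = 221  c_7 = 542  c_8 = 1205  c_9 = 2831  c_{10} = 6446.

6446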